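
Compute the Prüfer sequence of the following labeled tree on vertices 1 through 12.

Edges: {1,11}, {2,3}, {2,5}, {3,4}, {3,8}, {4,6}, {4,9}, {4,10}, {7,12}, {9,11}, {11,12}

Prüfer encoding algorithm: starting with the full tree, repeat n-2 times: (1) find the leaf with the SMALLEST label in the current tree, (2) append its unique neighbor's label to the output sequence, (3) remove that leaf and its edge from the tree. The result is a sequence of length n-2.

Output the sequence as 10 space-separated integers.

Answer: 11 2 3 4 12 3 4 4 9 11

Derivation:
Step 1: leaves = {1,5,6,7,8,10}. Remove smallest leaf 1, emit neighbor 11.
Step 2: leaves = {5,6,7,8,10}. Remove smallest leaf 5, emit neighbor 2.
Step 3: leaves = {2,6,7,8,10}. Remove smallest leaf 2, emit neighbor 3.
Step 4: leaves = {6,7,8,10}. Remove smallest leaf 6, emit neighbor 4.
Step 5: leaves = {7,8,10}. Remove smallest leaf 7, emit neighbor 12.
Step 6: leaves = {8,10,12}. Remove smallest leaf 8, emit neighbor 3.
Step 7: leaves = {3,10,12}. Remove smallest leaf 3, emit neighbor 4.
Step 8: leaves = {10,12}. Remove smallest leaf 10, emit neighbor 4.
Step 9: leaves = {4,12}. Remove smallest leaf 4, emit neighbor 9.
Step 10: leaves = {9,12}. Remove smallest leaf 9, emit neighbor 11.
Done: 2 vertices remain (11, 12). Sequence = [11 2 3 4 12 3 4 4 9 11]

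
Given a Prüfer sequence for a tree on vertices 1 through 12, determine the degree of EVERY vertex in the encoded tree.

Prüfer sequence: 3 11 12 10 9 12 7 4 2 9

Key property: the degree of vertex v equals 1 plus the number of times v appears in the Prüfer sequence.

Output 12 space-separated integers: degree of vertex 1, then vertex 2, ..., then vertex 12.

Answer: 1 2 2 2 1 1 2 1 3 2 2 3

Derivation:
p_1 = 3: count[3] becomes 1
p_2 = 11: count[11] becomes 1
p_3 = 12: count[12] becomes 1
p_4 = 10: count[10] becomes 1
p_5 = 9: count[9] becomes 1
p_6 = 12: count[12] becomes 2
p_7 = 7: count[7] becomes 1
p_8 = 4: count[4] becomes 1
p_9 = 2: count[2] becomes 1
p_10 = 9: count[9] becomes 2
Degrees (1 + count): deg[1]=1+0=1, deg[2]=1+1=2, deg[3]=1+1=2, deg[4]=1+1=2, deg[5]=1+0=1, deg[6]=1+0=1, deg[7]=1+1=2, deg[8]=1+0=1, deg[9]=1+2=3, deg[10]=1+1=2, deg[11]=1+1=2, deg[12]=1+2=3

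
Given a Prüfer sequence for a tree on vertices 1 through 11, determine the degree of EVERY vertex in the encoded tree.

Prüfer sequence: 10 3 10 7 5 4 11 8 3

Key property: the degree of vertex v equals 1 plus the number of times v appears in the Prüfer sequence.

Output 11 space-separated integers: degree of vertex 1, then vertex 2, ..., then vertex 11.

Answer: 1 1 3 2 2 1 2 2 1 3 2

Derivation:
p_1 = 10: count[10] becomes 1
p_2 = 3: count[3] becomes 1
p_3 = 10: count[10] becomes 2
p_4 = 7: count[7] becomes 1
p_5 = 5: count[5] becomes 1
p_6 = 4: count[4] becomes 1
p_7 = 11: count[11] becomes 1
p_8 = 8: count[8] becomes 1
p_9 = 3: count[3] becomes 2
Degrees (1 + count): deg[1]=1+0=1, deg[2]=1+0=1, deg[3]=1+2=3, deg[4]=1+1=2, deg[5]=1+1=2, deg[6]=1+0=1, deg[7]=1+1=2, deg[8]=1+1=2, deg[9]=1+0=1, deg[10]=1+2=3, deg[11]=1+1=2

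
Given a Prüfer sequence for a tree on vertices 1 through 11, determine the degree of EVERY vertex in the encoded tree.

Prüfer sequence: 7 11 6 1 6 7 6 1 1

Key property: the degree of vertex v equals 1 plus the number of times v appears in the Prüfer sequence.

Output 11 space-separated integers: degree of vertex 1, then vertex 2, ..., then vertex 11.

p_1 = 7: count[7] becomes 1
p_2 = 11: count[11] becomes 1
p_3 = 6: count[6] becomes 1
p_4 = 1: count[1] becomes 1
p_5 = 6: count[6] becomes 2
p_6 = 7: count[7] becomes 2
p_7 = 6: count[6] becomes 3
p_8 = 1: count[1] becomes 2
p_9 = 1: count[1] becomes 3
Degrees (1 + count): deg[1]=1+3=4, deg[2]=1+0=1, deg[3]=1+0=1, deg[4]=1+0=1, deg[5]=1+0=1, deg[6]=1+3=4, deg[7]=1+2=3, deg[8]=1+0=1, deg[9]=1+0=1, deg[10]=1+0=1, deg[11]=1+1=2

Answer: 4 1 1 1 1 4 3 1 1 1 2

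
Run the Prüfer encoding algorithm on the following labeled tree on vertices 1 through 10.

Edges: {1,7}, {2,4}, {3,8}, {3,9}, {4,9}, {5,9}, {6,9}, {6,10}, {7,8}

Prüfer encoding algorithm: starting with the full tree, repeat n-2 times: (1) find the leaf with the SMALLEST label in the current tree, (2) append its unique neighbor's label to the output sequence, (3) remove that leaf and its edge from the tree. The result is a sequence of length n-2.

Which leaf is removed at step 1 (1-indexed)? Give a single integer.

Answer: 1

Derivation:
Step 1: current leaves = {1,2,5,10}. Remove leaf 1 (neighbor: 7).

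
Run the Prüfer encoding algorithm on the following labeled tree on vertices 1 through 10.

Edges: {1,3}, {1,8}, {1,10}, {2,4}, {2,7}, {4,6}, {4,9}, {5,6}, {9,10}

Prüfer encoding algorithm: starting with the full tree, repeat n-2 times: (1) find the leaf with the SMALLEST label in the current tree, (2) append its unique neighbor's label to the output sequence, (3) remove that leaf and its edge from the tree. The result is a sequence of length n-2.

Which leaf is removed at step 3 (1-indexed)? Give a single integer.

Step 1: current leaves = {3,5,7,8}. Remove leaf 3 (neighbor: 1).
Step 2: current leaves = {5,7,8}. Remove leaf 5 (neighbor: 6).
Step 3: current leaves = {6,7,8}. Remove leaf 6 (neighbor: 4).

Answer: 6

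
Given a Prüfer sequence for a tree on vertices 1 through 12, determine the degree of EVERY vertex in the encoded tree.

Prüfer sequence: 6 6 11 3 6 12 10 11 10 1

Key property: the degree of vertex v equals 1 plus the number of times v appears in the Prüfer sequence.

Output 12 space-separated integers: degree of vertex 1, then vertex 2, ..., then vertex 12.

Answer: 2 1 2 1 1 4 1 1 1 3 3 2

Derivation:
p_1 = 6: count[6] becomes 1
p_2 = 6: count[6] becomes 2
p_3 = 11: count[11] becomes 1
p_4 = 3: count[3] becomes 1
p_5 = 6: count[6] becomes 3
p_6 = 12: count[12] becomes 1
p_7 = 10: count[10] becomes 1
p_8 = 11: count[11] becomes 2
p_9 = 10: count[10] becomes 2
p_10 = 1: count[1] becomes 1
Degrees (1 + count): deg[1]=1+1=2, deg[2]=1+0=1, deg[3]=1+1=2, deg[4]=1+0=1, deg[5]=1+0=1, deg[6]=1+3=4, deg[7]=1+0=1, deg[8]=1+0=1, deg[9]=1+0=1, deg[10]=1+2=3, deg[11]=1+2=3, deg[12]=1+1=2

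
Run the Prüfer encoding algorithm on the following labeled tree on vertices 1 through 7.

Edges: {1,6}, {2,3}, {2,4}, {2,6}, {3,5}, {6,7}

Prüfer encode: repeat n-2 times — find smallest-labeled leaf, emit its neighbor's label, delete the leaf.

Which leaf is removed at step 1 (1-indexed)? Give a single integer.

Answer: 1

Derivation:
Step 1: current leaves = {1,4,5,7}. Remove leaf 1 (neighbor: 6).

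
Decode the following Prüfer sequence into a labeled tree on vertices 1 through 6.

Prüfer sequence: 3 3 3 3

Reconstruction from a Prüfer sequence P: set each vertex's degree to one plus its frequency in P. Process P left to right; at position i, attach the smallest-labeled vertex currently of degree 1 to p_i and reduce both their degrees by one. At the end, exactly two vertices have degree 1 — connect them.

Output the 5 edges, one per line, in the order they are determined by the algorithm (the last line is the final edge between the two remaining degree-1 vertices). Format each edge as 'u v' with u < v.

Initial degrees: {1:1, 2:1, 3:5, 4:1, 5:1, 6:1}
Step 1: smallest deg-1 vertex = 1, p_1 = 3. Add edge {1,3}. Now deg[1]=0, deg[3]=4.
Step 2: smallest deg-1 vertex = 2, p_2 = 3. Add edge {2,3}. Now deg[2]=0, deg[3]=3.
Step 3: smallest deg-1 vertex = 4, p_3 = 3. Add edge {3,4}. Now deg[4]=0, deg[3]=2.
Step 4: smallest deg-1 vertex = 5, p_4 = 3. Add edge {3,5}. Now deg[5]=0, deg[3]=1.
Final: two remaining deg-1 vertices are 3, 6. Add edge {3,6}.

Answer: 1 3
2 3
3 4
3 5
3 6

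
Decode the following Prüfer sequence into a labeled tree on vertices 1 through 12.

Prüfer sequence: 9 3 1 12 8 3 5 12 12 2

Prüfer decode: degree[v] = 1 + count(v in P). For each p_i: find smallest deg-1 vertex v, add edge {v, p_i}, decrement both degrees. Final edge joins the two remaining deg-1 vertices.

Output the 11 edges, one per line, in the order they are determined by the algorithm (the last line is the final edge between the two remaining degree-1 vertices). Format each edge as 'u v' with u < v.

Answer: 4 9
3 6
1 7
1 12
8 9
3 8
3 5
5 12
10 12
2 11
2 12

Derivation:
Initial degrees: {1:2, 2:2, 3:3, 4:1, 5:2, 6:1, 7:1, 8:2, 9:2, 10:1, 11:1, 12:4}
Step 1: smallest deg-1 vertex = 4, p_1 = 9. Add edge {4,9}. Now deg[4]=0, deg[9]=1.
Step 2: smallest deg-1 vertex = 6, p_2 = 3. Add edge {3,6}. Now deg[6]=0, deg[3]=2.
Step 3: smallest deg-1 vertex = 7, p_3 = 1. Add edge {1,7}. Now deg[7]=0, deg[1]=1.
Step 4: smallest deg-1 vertex = 1, p_4 = 12. Add edge {1,12}. Now deg[1]=0, deg[12]=3.
Step 5: smallest deg-1 vertex = 9, p_5 = 8. Add edge {8,9}. Now deg[9]=0, deg[8]=1.
Step 6: smallest deg-1 vertex = 8, p_6 = 3. Add edge {3,8}. Now deg[8]=0, deg[3]=1.
Step 7: smallest deg-1 vertex = 3, p_7 = 5. Add edge {3,5}. Now deg[3]=0, deg[5]=1.
Step 8: smallest deg-1 vertex = 5, p_8 = 12. Add edge {5,12}. Now deg[5]=0, deg[12]=2.
Step 9: smallest deg-1 vertex = 10, p_9 = 12. Add edge {10,12}. Now deg[10]=0, deg[12]=1.
Step 10: smallest deg-1 vertex = 11, p_10 = 2. Add edge {2,11}. Now deg[11]=0, deg[2]=1.
Final: two remaining deg-1 vertices are 2, 12. Add edge {2,12}.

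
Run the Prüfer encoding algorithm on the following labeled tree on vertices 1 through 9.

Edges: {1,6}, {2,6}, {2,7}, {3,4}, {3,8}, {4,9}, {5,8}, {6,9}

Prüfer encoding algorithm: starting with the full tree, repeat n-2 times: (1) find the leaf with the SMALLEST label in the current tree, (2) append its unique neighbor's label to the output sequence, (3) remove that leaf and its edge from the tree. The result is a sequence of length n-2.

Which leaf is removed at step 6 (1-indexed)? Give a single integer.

Answer: 8

Derivation:
Step 1: current leaves = {1,5,7}. Remove leaf 1 (neighbor: 6).
Step 2: current leaves = {5,7}. Remove leaf 5 (neighbor: 8).
Step 3: current leaves = {7,8}. Remove leaf 7 (neighbor: 2).
Step 4: current leaves = {2,8}. Remove leaf 2 (neighbor: 6).
Step 5: current leaves = {6,8}. Remove leaf 6 (neighbor: 9).
Step 6: current leaves = {8,9}. Remove leaf 8 (neighbor: 3).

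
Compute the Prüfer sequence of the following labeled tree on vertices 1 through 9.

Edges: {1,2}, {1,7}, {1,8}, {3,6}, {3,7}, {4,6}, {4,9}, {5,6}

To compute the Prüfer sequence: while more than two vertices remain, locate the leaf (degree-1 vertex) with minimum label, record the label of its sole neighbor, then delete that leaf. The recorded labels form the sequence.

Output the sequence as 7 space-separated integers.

Answer: 1 6 1 7 3 6 4

Derivation:
Step 1: leaves = {2,5,8,9}. Remove smallest leaf 2, emit neighbor 1.
Step 2: leaves = {5,8,9}. Remove smallest leaf 5, emit neighbor 6.
Step 3: leaves = {8,9}. Remove smallest leaf 8, emit neighbor 1.
Step 4: leaves = {1,9}. Remove smallest leaf 1, emit neighbor 7.
Step 5: leaves = {7,9}. Remove smallest leaf 7, emit neighbor 3.
Step 6: leaves = {3,9}. Remove smallest leaf 3, emit neighbor 6.
Step 7: leaves = {6,9}. Remove smallest leaf 6, emit neighbor 4.
Done: 2 vertices remain (4, 9). Sequence = [1 6 1 7 3 6 4]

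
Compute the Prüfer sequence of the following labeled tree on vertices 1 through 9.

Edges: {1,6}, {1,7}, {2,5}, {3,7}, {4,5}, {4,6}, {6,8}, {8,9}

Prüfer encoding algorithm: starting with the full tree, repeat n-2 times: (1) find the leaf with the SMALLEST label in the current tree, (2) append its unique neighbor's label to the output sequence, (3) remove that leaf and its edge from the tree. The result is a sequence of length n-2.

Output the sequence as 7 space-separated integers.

Answer: 5 7 4 6 1 6 8

Derivation:
Step 1: leaves = {2,3,9}. Remove smallest leaf 2, emit neighbor 5.
Step 2: leaves = {3,5,9}. Remove smallest leaf 3, emit neighbor 7.
Step 3: leaves = {5,7,9}. Remove smallest leaf 5, emit neighbor 4.
Step 4: leaves = {4,7,9}. Remove smallest leaf 4, emit neighbor 6.
Step 5: leaves = {7,9}. Remove smallest leaf 7, emit neighbor 1.
Step 6: leaves = {1,9}. Remove smallest leaf 1, emit neighbor 6.
Step 7: leaves = {6,9}. Remove smallest leaf 6, emit neighbor 8.
Done: 2 vertices remain (8, 9). Sequence = [5 7 4 6 1 6 8]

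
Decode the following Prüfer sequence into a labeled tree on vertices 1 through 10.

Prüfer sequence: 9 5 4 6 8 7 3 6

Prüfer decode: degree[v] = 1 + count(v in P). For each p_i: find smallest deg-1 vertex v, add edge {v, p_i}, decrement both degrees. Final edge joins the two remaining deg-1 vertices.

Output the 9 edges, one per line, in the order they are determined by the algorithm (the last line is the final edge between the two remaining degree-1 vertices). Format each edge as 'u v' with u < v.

Answer: 1 9
2 5
4 5
4 6
8 9
7 8
3 7
3 6
6 10

Derivation:
Initial degrees: {1:1, 2:1, 3:2, 4:2, 5:2, 6:3, 7:2, 8:2, 9:2, 10:1}
Step 1: smallest deg-1 vertex = 1, p_1 = 9. Add edge {1,9}. Now deg[1]=0, deg[9]=1.
Step 2: smallest deg-1 vertex = 2, p_2 = 5. Add edge {2,5}. Now deg[2]=0, deg[5]=1.
Step 3: smallest deg-1 vertex = 5, p_3 = 4. Add edge {4,5}. Now deg[5]=0, deg[4]=1.
Step 4: smallest deg-1 vertex = 4, p_4 = 6. Add edge {4,6}. Now deg[4]=0, deg[6]=2.
Step 5: smallest deg-1 vertex = 9, p_5 = 8. Add edge {8,9}. Now deg[9]=0, deg[8]=1.
Step 6: smallest deg-1 vertex = 8, p_6 = 7. Add edge {7,8}. Now deg[8]=0, deg[7]=1.
Step 7: smallest deg-1 vertex = 7, p_7 = 3. Add edge {3,7}. Now deg[7]=0, deg[3]=1.
Step 8: smallest deg-1 vertex = 3, p_8 = 6. Add edge {3,6}. Now deg[3]=0, deg[6]=1.
Final: two remaining deg-1 vertices are 6, 10. Add edge {6,10}.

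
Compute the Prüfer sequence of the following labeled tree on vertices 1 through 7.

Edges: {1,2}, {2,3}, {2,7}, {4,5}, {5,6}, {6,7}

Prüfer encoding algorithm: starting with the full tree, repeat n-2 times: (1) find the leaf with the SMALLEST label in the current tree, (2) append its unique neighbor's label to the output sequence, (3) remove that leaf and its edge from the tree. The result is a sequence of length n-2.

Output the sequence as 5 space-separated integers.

Answer: 2 2 7 5 6

Derivation:
Step 1: leaves = {1,3,4}. Remove smallest leaf 1, emit neighbor 2.
Step 2: leaves = {3,4}. Remove smallest leaf 3, emit neighbor 2.
Step 3: leaves = {2,4}. Remove smallest leaf 2, emit neighbor 7.
Step 4: leaves = {4,7}. Remove smallest leaf 4, emit neighbor 5.
Step 5: leaves = {5,7}. Remove smallest leaf 5, emit neighbor 6.
Done: 2 vertices remain (6, 7). Sequence = [2 2 7 5 6]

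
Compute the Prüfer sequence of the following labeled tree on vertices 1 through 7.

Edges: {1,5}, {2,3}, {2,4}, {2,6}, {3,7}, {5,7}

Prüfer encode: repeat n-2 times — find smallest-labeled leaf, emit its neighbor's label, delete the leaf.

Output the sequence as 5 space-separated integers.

Step 1: leaves = {1,4,6}. Remove smallest leaf 1, emit neighbor 5.
Step 2: leaves = {4,5,6}. Remove smallest leaf 4, emit neighbor 2.
Step 3: leaves = {5,6}. Remove smallest leaf 5, emit neighbor 7.
Step 4: leaves = {6,7}. Remove smallest leaf 6, emit neighbor 2.
Step 5: leaves = {2,7}. Remove smallest leaf 2, emit neighbor 3.
Done: 2 vertices remain (3, 7). Sequence = [5 2 7 2 3]

Answer: 5 2 7 2 3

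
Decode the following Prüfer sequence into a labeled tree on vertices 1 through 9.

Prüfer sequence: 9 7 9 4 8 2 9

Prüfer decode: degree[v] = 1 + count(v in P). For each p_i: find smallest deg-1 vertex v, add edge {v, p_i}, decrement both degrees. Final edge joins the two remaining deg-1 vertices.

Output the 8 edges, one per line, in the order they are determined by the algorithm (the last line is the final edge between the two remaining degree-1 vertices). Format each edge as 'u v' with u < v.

Initial degrees: {1:1, 2:2, 3:1, 4:2, 5:1, 6:1, 7:2, 8:2, 9:4}
Step 1: smallest deg-1 vertex = 1, p_1 = 9. Add edge {1,9}. Now deg[1]=0, deg[9]=3.
Step 2: smallest deg-1 vertex = 3, p_2 = 7. Add edge {3,7}. Now deg[3]=0, deg[7]=1.
Step 3: smallest deg-1 vertex = 5, p_3 = 9. Add edge {5,9}. Now deg[5]=0, deg[9]=2.
Step 4: smallest deg-1 vertex = 6, p_4 = 4. Add edge {4,6}. Now deg[6]=0, deg[4]=1.
Step 5: smallest deg-1 vertex = 4, p_5 = 8. Add edge {4,8}. Now deg[4]=0, deg[8]=1.
Step 6: smallest deg-1 vertex = 7, p_6 = 2. Add edge {2,7}. Now deg[7]=0, deg[2]=1.
Step 7: smallest deg-1 vertex = 2, p_7 = 9. Add edge {2,9}. Now deg[2]=0, deg[9]=1.
Final: two remaining deg-1 vertices are 8, 9. Add edge {8,9}.

Answer: 1 9
3 7
5 9
4 6
4 8
2 7
2 9
8 9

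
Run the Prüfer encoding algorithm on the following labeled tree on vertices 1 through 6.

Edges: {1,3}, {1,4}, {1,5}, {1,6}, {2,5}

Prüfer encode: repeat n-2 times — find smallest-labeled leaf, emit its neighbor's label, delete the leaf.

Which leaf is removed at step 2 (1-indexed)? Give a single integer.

Answer: 3

Derivation:
Step 1: current leaves = {2,3,4,6}. Remove leaf 2 (neighbor: 5).
Step 2: current leaves = {3,4,5,6}. Remove leaf 3 (neighbor: 1).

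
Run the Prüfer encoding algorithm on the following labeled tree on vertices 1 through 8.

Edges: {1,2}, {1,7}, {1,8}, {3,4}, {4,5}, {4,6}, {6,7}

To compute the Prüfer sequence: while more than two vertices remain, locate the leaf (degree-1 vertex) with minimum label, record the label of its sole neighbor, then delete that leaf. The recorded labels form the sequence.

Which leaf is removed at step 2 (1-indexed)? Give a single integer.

Step 1: current leaves = {2,3,5,8}. Remove leaf 2 (neighbor: 1).
Step 2: current leaves = {3,5,8}. Remove leaf 3 (neighbor: 4).

Answer: 3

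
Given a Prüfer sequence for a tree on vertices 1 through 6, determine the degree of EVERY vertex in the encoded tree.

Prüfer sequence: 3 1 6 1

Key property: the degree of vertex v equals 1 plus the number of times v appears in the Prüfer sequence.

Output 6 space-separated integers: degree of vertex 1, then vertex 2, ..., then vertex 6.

Answer: 3 1 2 1 1 2

Derivation:
p_1 = 3: count[3] becomes 1
p_2 = 1: count[1] becomes 1
p_3 = 6: count[6] becomes 1
p_4 = 1: count[1] becomes 2
Degrees (1 + count): deg[1]=1+2=3, deg[2]=1+0=1, deg[3]=1+1=2, deg[4]=1+0=1, deg[5]=1+0=1, deg[6]=1+1=2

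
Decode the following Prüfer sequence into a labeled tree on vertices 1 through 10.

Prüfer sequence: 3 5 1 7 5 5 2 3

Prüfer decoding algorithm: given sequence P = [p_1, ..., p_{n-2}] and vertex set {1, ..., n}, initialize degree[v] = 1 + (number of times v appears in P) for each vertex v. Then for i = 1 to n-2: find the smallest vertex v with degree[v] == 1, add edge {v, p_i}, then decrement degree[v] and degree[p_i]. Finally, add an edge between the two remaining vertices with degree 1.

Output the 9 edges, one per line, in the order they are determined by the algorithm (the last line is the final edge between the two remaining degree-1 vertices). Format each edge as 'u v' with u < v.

Answer: 3 4
5 6
1 8
1 7
5 7
5 9
2 5
2 3
3 10

Derivation:
Initial degrees: {1:2, 2:2, 3:3, 4:1, 5:4, 6:1, 7:2, 8:1, 9:1, 10:1}
Step 1: smallest deg-1 vertex = 4, p_1 = 3. Add edge {3,4}. Now deg[4]=0, deg[3]=2.
Step 2: smallest deg-1 vertex = 6, p_2 = 5. Add edge {5,6}. Now deg[6]=0, deg[5]=3.
Step 3: smallest deg-1 vertex = 8, p_3 = 1. Add edge {1,8}. Now deg[8]=0, deg[1]=1.
Step 4: smallest deg-1 vertex = 1, p_4 = 7. Add edge {1,7}. Now deg[1]=0, deg[7]=1.
Step 5: smallest deg-1 vertex = 7, p_5 = 5. Add edge {5,7}. Now deg[7]=0, deg[5]=2.
Step 6: smallest deg-1 vertex = 9, p_6 = 5. Add edge {5,9}. Now deg[9]=0, deg[5]=1.
Step 7: smallest deg-1 vertex = 5, p_7 = 2. Add edge {2,5}. Now deg[5]=0, deg[2]=1.
Step 8: smallest deg-1 vertex = 2, p_8 = 3. Add edge {2,3}. Now deg[2]=0, deg[3]=1.
Final: two remaining deg-1 vertices are 3, 10. Add edge {3,10}.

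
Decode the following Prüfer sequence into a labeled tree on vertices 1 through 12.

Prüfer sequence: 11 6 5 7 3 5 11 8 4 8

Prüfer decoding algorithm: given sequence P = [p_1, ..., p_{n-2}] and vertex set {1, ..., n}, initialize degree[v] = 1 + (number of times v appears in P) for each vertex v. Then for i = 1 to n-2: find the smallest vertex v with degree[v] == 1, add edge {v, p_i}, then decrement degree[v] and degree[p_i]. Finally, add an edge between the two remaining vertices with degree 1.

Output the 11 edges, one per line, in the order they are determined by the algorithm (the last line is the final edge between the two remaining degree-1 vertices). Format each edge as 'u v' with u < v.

Initial degrees: {1:1, 2:1, 3:2, 4:2, 5:3, 6:2, 7:2, 8:3, 9:1, 10:1, 11:3, 12:1}
Step 1: smallest deg-1 vertex = 1, p_1 = 11. Add edge {1,11}. Now deg[1]=0, deg[11]=2.
Step 2: smallest deg-1 vertex = 2, p_2 = 6. Add edge {2,6}. Now deg[2]=0, deg[6]=1.
Step 3: smallest deg-1 vertex = 6, p_3 = 5. Add edge {5,6}. Now deg[6]=0, deg[5]=2.
Step 4: smallest deg-1 vertex = 9, p_4 = 7. Add edge {7,9}. Now deg[9]=0, deg[7]=1.
Step 5: smallest deg-1 vertex = 7, p_5 = 3. Add edge {3,7}. Now deg[7]=0, deg[3]=1.
Step 6: smallest deg-1 vertex = 3, p_6 = 5. Add edge {3,5}. Now deg[3]=0, deg[5]=1.
Step 7: smallest deg-1 vertex = 5, p_7 = 11. Add edge {5,11}. Now deg[5]=0, deg[11]=1.
Step 8: smallest deg-1 vertex = 10, p_8 = 8. Add edge {8,10}. Now deg[10]=0, deg[8]=2.
Step 9: smallest deg-1 vertex = 11, p_9 = 4. Add edge {4,11}. Now deg[11]=0, deg[4]=1.
Step 10: smallest deg-1 vertex = 4, p_10 = 8. Add edge {4,8}. Now deg[4]=0, deg[8]=1.
Final: two remaining deg-1 vertices are 8, 12. Add edge {8,12}.

Answer: 1 11
2 6
5 6
7 9
3 7
3 5
5 11
8 10
4 11
4 8
8 12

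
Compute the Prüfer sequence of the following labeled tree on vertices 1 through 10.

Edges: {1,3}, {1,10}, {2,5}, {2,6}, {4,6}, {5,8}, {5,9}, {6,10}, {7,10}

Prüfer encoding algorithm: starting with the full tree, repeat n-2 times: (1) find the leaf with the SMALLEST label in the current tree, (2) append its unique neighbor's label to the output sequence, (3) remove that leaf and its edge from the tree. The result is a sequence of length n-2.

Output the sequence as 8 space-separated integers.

Answer: 1 10 6 10 5 5 2 6

Derivation:
Step 1: leaves = {3,4,7,8,9}. Remove smallest leaf 3, emit neighbor 1.
Step 2: leaves = {1,4,7,8,9}. Remove smallest leaf 1, emit neighbor 10.
Step 3: leaves = {4,7,8,9}. Remove smallest leaf 4, emit neighbor 6.
Step 4: leaves = {7,8,9}. Remove smallest leaf 7, emit neighbor 10.
Step 5: leaves = {8,9,10}. Remove smallest leaf 8, emit neighbor 5.
Step 6: leaves = {9,10}. Remove smallest leaf 9, emit neighbor 5.
Step 7: leaves = {5,10}. Remove smallest leaf 5, emit neighbor 2.
Step 8: leaves = {2,10}. Remove smallest leaf 2, emit neighbor 6.
Done: 2 vertices remain (6, 10). Sequence = [1 10 6 10 5 5 2 6]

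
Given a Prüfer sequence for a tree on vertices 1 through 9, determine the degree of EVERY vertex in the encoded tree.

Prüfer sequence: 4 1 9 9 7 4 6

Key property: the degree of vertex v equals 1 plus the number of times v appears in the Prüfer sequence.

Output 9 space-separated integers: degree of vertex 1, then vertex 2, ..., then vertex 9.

p_1 = 4: count[4] becomes 1
p_2 = 1: count[1] becomes 1
p_3 = 9: count[9] becomes 1
p_4 = 9: count[9] becomes 2
p_5 = 7: count[7] becomes 1
p_6 = 4: count[4] becomes 2
p_7 = 6: count[6] becomes 1
Degrees (1 + count): deg[1]=1+1=2, deg[2]=1+0=1, deg[3]=1+0=1, deg[4]=1+2=3, deg[5]=1+0=1, deg[6]=1+1=2, deg[7]=1+1=2, deg[8]=1+0=1, deg[9]=1+2=3

Answer: 2 1 1 3 1 2 2 1 3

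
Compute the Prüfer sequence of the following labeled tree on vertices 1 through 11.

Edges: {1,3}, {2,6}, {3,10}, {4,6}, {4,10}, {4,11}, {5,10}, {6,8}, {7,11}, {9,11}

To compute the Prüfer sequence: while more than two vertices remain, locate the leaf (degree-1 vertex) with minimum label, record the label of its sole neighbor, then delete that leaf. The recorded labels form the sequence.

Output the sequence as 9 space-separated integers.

Step 1: leaves = {1,2,5,7,8,9}. Remove smallest leaf 1, emit neighbor 3.
Step 2: leaves = {2,3,5,7,8,9}. Remove smallest leaf 2, emit neighbor 6.
Step 3: leaves = {3,5,7,8,9}. Remove smallest leaf 3, emit neighbor 10.
Step 4: leaves = {5,7,8,9}. Remove smallest leaf 5, emit neighbor 10.
Step 5: leaves = {7,8,9,10}. Remove smallest leaf 7, emit neighbor 11.
Step 6: leaves = {8,9,10}. Remove smallest leaf 8, emit neighbor 6.
Step 7: leaves = {6,9,10}. Remove smallest leaf 6, emit neighbor 4.
Step 8: leaves = {9,10}. Remove smallest leaf 9, emit neighbor 11.
Step 9: leaves = {10,11}. Remove smallest leaf 10, emit neighbor 4.
Done: 2 vertices remain (4, 11). Sequence = [3 6 10 10 11 6 4 11 4]

Answer: 3 6 10 10 11 6 4 11 4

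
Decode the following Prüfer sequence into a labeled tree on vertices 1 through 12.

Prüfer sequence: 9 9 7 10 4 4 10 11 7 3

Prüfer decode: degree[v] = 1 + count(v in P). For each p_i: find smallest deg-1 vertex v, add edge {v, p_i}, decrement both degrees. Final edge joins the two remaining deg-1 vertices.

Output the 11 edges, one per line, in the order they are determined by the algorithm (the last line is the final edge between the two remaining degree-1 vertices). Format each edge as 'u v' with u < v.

Initial degrees: {1:1, 2:1, 3:2, 4:3, 5:1, 6:1, 7:3, 8:1, 9:3, 10:3, 11:2, 12:1}
Step 1: smallest deg-1 vertex = 1, p_1 = 9. Add edge {1,9}. Now deg[1]=0, deg[9]=2.
Step 2: smallest deg-1 vertex = 2, p_2 = 9. Add edge {2,9}. Now deg[2]=0, deg[9]=1.
Step 3: smallest deg-1 vertex = 5, p_3 = 7. Add edge {5,7}. Now deg[5]=0, deg[7]=2.
Step 4: smallest deg-1 vertex = 6, p_4 = 10. Add edge {6,10}. Now deg[6]=0, deg[10]=2.
Step 5: smallest deg-1 vertex = 8, p_5 = 4. Add edge {4,8}. Now deg[8]=0, deg[4]=2.
Step 6: smallest deg-1 vertex = 9, p_6 = 4. Add edge {4,9}. Now deg[9]=0, deg[4]=1.
Step 7: smallest deg-1 vertex = 4, p_7 = 10. Add edge {4,10}. Now deg[4]=0, deg[10]=1.
Step 8: smallest deg-1 vertex = 10, p_8 = 11. Add edge {10,11}. Now deg[10]=0, deg[11]=1.
Step 9: smallest deg-1 vertex = 11, p_9 = 7. Add edge {7,11}. Now deg[11]=0, deg[7]=1.
Step 10: smallest deg-1 vertex = 7, p_10 = 3. Add edge {3,7}. Now deg[7]=0, deg[3]=1.
Final: two remaining deg-1 vertices are 3, 12. Add edge {3,12}.

Answer: 1 9
2 9
5 7
6 10
4 8
4 9
4 10
10 11
7 11
3 7
3 12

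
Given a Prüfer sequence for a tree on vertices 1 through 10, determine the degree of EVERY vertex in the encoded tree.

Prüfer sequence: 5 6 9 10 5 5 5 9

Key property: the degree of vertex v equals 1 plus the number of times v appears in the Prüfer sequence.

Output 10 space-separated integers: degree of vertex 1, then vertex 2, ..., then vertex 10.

Answer: 1 1 1 1 5 2 1 1 3 2

Derivation:
p_1 = 5: count[5] becomes 1
p_2 = 6: count[6] becomes 1
p_3 = 9: count[9] becomes 1
p_4 = 10: count[10] becomes 1
p_5 = 5: count[5] becomes 2
p_6 = 5: count[5] becomes 3
p_7 = 5: count[5] becomes 4
p_8 = 9: count[9] becomes 2
Degrees (1 + count): deg[1]=1+0=1, deg[2]=1+0=1, deg[3]=1+0=1, deg[4]=1+0=1, deg[5]=1+4=5, deg[6]=1+1=2, deg[7]=1+0=1, deg[8]=1+0=1, deg[9]=1+2=3, deg[10]=1+1=2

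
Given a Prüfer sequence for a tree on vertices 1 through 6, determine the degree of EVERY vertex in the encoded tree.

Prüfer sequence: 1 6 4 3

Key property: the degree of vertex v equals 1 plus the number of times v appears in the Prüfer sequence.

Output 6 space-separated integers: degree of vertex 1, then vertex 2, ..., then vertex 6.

Answer: 2 1 2 2 1 2

Derivation:
p_1 = 1: count[1] becomes 1
p_2 = 6: count[6] becomes 1
p_3 = 4: count[4] becomes 1
p_4 = 3: count[3] becomes 1
Degrees (1 + count): deg[1]=1+1=2, deg[2]=1+0=1, deg[3]=1+1=2, deg[4]=1+1=2, deg[5]=1+0=1, deg[6]=1+1=2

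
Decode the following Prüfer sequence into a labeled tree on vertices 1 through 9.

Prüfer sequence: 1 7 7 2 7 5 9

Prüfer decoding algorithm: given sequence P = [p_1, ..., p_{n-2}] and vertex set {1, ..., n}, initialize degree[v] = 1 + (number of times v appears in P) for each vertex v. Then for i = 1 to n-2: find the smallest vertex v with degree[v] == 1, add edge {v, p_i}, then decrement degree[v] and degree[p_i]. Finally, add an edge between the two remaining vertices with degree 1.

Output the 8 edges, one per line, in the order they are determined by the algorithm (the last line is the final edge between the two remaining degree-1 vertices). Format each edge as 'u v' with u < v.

Initial degrees: {1:2, 2:2, 3:1, 4:1, 5:2, 6:1, 7:4, 8:1, 9:2}
Step 1: smallest deg-1 vertex = 3, p_1 = 1. Add edge {1,3}. Now deg[3]=0, deg[1]=1.
Step 2: smallest deg-1 vertex = 1, p_2 = 7. Add edge {1,7}. Now deg[1]=0, deg[7]=3.
Step 3: smallest deg-1 vertex = 4, p_3 = 7. Add edge {4,7}. Now deg[4]=0, deg[7]=2.
Step 4: smallest deg-1 vertex = 6, p_4 = 2. Add edge {2,6}. Now deg[6]=0, deg[2]=1.
Step 5: smallest deg-1 vertex = 2, p_5 = 7. Add edge {2,7}. Now deg[2]=0, deg[7]=1.
Step 6: smallest deg-1 vertex = 7, p_6 = 5. Add edge {5,7}. Now deg[7]=0, deg[5]=1.
Step 7: smallest deg-1 vertex = 5, p_7 = 9. Add edge {5,9}. Now deg[5]=0, deg[9]=1.
Final: two remaining deg-1 vertices are 8, 9. Add edge {8,9}.

Answer: 1 3
1 7
4 7
2 6
2 7
5 7
5 9
8 9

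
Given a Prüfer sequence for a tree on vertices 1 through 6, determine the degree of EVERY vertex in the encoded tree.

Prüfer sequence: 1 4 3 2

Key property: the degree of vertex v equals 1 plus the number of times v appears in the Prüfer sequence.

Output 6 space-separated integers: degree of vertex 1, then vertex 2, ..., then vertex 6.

p_1 = 1: count[1] becomes 1
p_2 = 4: count[4] becomes 1
p_3 = 3: count[3] becomes 1
p_4 = 2: count[2] becomes 1
Degrees (1 + count): deg[1]=1+1=2, deg[2]=1+1=2, deg[3]=1+1=2, deg[4]=1+1=2, deg[5]=1+0=1, deg[6]=1+0=1

Answer: 2 2 2 2 1 1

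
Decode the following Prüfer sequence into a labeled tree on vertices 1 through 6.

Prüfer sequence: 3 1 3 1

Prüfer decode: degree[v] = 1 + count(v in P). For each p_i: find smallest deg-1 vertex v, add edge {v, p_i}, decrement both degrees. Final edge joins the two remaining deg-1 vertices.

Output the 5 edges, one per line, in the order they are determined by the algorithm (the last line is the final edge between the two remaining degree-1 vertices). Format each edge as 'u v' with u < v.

Answer: 2 3
1 4
3 5
1 3
1 6

Derivation:
Initial degrees: {1:3, 2:1, 3:3, 4:1, 5:1, 6:1}
Step 1: smallest deg-1 vertex = 2, p_1 = 3. Add edge {2,3}. Now deg[2]=0, deg[3]=2.
Step 2: smallest deg-1 vertex = 4, p_2 = 1. Add edge {1,4}. Now deg[4]=0, deg[1]=2.
Step 3: smallest deg-1 vertex = 5, p_3 = 3. Add edge {3,5}. Now deg[5]=0, deg[3]=1.
Step 4: smallest deg-1 vertex = 3, p_4 = 1. Add edge {1,3}. Now deg[3]=0, deg[1]=1.
Final: two remaining deg-1 vertices are 1, 6. Add edge {1,6}.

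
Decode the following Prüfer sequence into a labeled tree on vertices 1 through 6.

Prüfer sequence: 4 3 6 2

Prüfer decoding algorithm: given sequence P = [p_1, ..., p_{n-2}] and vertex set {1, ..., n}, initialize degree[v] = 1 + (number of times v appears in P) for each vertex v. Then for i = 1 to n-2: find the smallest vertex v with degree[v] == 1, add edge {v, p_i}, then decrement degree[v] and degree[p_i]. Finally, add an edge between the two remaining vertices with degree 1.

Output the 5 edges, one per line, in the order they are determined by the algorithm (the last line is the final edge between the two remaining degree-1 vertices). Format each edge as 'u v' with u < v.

Answer: 1 4
3 4
3 6
2 5
2 6

Derivation:
Initial degrees: {1:1, 2:2, 3:2, 4:2, 5:1, 6:2}
Step 1: smallest deg-1 vertex = 1, p_1 = 4. Add edge {1,4}. Now deg[1]=0, deg[4]=1.
Step 2: smallest deg-1 vertex = 4, p_2 = 3. Add edge {3,4}. Now deg[4]=0, deg[3]=1.
Step 3: smallest deg-1 vertex = 3, p_3 = 6. Add edge {3,6}. Now deg[3]=0, deg[6]=1.
Step 4: smallest deg-1 vertex = 5, p_4 = 2. Add edge {2,5}. Now deg[5]=0, deg[2]=1.
Final: two remaining deg-1 vertices are 2, 6. Add edge {2,6}.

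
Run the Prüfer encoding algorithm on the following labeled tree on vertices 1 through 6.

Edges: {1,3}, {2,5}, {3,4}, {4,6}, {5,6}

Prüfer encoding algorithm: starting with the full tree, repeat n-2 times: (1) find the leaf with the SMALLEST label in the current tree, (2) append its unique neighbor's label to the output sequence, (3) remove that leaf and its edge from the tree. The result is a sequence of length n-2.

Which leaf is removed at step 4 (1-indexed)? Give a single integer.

Step 1: current leaves = {1,2}. Remove leaf 1 (neighbor: 3).
Step 2: current leaves = {2,3}. Remove leaf 2 (neighbor: 5).
Step 3: current leaves = {3,5}. Remove leaf 3 (neighbor: 4).
Step 4: current leaves = {4,5}. Remove leaf 4 (neighbor: 6).

Answer: 4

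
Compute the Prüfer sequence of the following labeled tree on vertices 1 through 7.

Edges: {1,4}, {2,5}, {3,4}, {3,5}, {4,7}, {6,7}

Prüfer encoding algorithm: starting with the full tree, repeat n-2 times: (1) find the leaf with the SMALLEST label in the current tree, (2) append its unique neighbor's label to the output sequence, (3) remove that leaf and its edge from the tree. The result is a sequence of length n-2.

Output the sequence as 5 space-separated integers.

Answer: 4 5 3 4 7

Derivation:
Step 1: leaves = {1,2,6}. Remove smallest leaf 1, emit neighbor 4.
Step 2: leaves = {2,6}. Remove smallest leaf 2, emit neighbor 5.
Step 3: leaves = {5,6}. Remove smallest leaf 5, emit neighbor 3.
Step 4: leaves = {3,6}. Remove smallest leaf 3, emit neighbor 4.
Step 5: leaves = {4,6}. Remove smallest leaf 4, emit neighbor 7.
Done: 2 vertices remain (6, 7). Sequence = [4 5 3 4 7]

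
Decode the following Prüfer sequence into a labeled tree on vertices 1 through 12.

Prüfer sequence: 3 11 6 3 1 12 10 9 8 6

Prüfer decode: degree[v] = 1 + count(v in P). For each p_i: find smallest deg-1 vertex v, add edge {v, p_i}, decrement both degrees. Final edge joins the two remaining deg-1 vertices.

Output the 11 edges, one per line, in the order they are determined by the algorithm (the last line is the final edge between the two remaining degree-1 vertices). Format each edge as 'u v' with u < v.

Answer: 2 3
4 11
5 6
3 7
1 3
1 12
10 11
9 10
8 9
6 8
6 12

Derivation:
Initial degrees: {1:2, 2:1, 3:3, 4:1, 5:1, 6:3, 7:1, 8:2, 9:2, 10:2, 11:2, 12:2}
Step 1: smallest deg-1 vertex = 2, p_1 = 3. Add edge {2,3}. Now deg[2]=0, deg[3]=2.
Step 2: smallest deg-1 vertex = 4, p_2 = 11. Add edge {4,11}. Now deg[4]=0, deg[11]=1.
Step 3: smallest deg-1 vertex = 5, p_3 = 6. Add edge {5,6}. Now deg[5]=0, deg[6]=2.
Step 4: smallest deg-1 vertex = 7, p_4 = 3. Add edge {3,7}. Now deg[7]=0, deg[3]=1.
Step 5: smallest deg-1 vertex = 3, p_5 = 1. Add edge {1,3}. Now deg[3]=0, deg[1]=1.
Step 6: smallest deg-1 vertex = 1, p_6 = 12. Add edge {1,12}. Now deg[1]=0, deg[12]=1.
Step 7: smallest deg-1 vertex = 11, p_7 = 10. Add edge {10,11}. Now deg[11]=0, deg[10]=1.
Step 8: smallest deg-1 vertex = 10, p_8 = 9. Add edge {9,10}. Now deg[10]=0, deg[9]=1.
Step 9: smallest deg-1 vertex = 9, p_9 = 8. Add edge {8,9}. Now deg[9]=0, deg[8]=1.
Step 10: smallest deg-1 vertex = 8, p_10 = 6. Add edge {6,8}. Now deg[8]=0, deg[6]=1.
Final: two remaining deg-1 vertices are 6, 12. Add edge {6,12}.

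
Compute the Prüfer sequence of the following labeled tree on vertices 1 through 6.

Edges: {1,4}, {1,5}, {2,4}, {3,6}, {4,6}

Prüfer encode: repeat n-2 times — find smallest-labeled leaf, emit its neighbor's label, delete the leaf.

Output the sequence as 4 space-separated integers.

Step 1: leaves = {2,3,5}. Remove smallest leaf 2, emit neighbor 4.
Step 2: leaves = {3,5}. Remove smallest leaf 3, emit neighbor 6.
Step 3: leaves = {5,6}. Remove smallest leaf 5, emit neighbor 1.
Step 4: leaves = {1,6}. Remove smallest leaf 1, emit neighbor 4.
Done: 2 vertices remain (4, 6). Sequence = [4 6 1 4]

Answer: 4 6 1 4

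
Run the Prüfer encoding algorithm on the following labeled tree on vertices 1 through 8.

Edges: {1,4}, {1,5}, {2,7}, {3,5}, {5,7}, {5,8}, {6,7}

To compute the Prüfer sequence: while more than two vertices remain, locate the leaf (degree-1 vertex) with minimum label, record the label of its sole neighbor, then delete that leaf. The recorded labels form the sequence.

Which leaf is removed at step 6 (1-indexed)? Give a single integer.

Answer: 7

Derivation:
Step 1: current leaves = {2,3,4,6,8}. Remove leaf 2 (neighbor: 7).
Step 2: current leaves = {3,4,6,8}. Remove leaf 3 (neighbor: 5).
Step 3: current leaves = {4,6,8}. Remove leaf 4 (neighbor: 1).
Step 4: current leaves = {1,6,8}. Remove leaf 1 (neighbor: 5).
Step 5: current leaves = {6,8}. Remove leaf 6 (neighbor: 7).
Step 6: current leaves = {7,8}. Remove leaf 7 (neighbor: 5).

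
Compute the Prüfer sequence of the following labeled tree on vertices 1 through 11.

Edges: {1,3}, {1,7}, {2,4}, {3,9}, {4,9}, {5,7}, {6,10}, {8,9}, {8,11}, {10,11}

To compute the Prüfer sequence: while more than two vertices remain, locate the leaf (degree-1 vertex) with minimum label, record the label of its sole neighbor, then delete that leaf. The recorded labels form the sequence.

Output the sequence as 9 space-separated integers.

Answer: 4 9 7 10 1 3 9 8 11

Derivation:
Step 1: leaves = {2,5,6}. Remove smallest leaf 2, emit neighbor 4.
Step 2: leaves = {4,5,6}. Remove smallest leaf 4, emit neighbor 9.
Step 3: leaves = {5,6}. Remove smallest leaf 5, emit neighbor 7.
Step 4: leaves = {6,7}. Remove smallest leaf 6, emit neighbor 10.
Step 5: leaves = {7,10}. Remove smallest leaf 7, emit neighbor 1.
Step 6: leaves = {1,10}. Remove smallest leaf 1, emit neighbor 3.
Step 7: leaves = {3,10}. Remove smallest leaf 3, emit neighbor 9.
Step 8: leaves = {9,10}. Remove smallest leaf 9, emit neighbor 8.
Step 9: leaves = {8,10}. Remove smallest leaf 8, emit neighbor 11.
Done: 2 vertices remain (10, 11). Sequence = [4 9 7 10 1 3 9 8 11]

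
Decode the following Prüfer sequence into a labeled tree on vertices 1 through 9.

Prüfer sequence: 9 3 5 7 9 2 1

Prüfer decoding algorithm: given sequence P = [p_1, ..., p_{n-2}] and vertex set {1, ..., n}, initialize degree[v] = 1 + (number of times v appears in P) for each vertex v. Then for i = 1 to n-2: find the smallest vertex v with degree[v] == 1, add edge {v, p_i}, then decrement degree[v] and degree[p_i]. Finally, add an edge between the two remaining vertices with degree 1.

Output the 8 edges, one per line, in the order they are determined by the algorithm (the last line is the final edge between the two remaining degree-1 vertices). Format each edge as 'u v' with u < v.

Initial degrees: {1:2, 2:2, 3:2, 4:1, 5:2, 6:1, 7:2, 8:1, 9:3}
Step 1: smallest deg-1 vertex = 4, p_1 = 9. Add edge {4,9}. Now deg[4]=0, deg[9]=2.
Step 2: smallest deg-1 vertex = 6, p_2 = 3. Add edge {3,6}. Now deg[6]=0, deg[3]=1.
Step 3: smallest deg-1 vertex = 3, p_3 = 5. Add edge {3,5}. Now deg[3]=0, deg[5]=1.
Step 4: smallest deg-1 vertex = 5, p_4 = 7. Add edge {5,7}. Now deg[5]=0, deg[7]=1.
Step 5: smallest deg-1 vertex = 7, p_5 = 9. Add edge {7,9}. Now deg[7]=0, deg[9]=1.
Step 6: smallest deg-1 vertex = 8, p_6 = 2. Add edge {2,8}. Now deg[8]=0, deg[2]=1.
Step 7: smallest deg-1 vertex = 2, p_7 = 1. Add edge {1,2}. Now deg[2]=0, deg[1]=1.
Final: two remaining deg-1 vertices are 1, 9. Add edge {1,9}.

Answer: 4 9
3 6
3 5
5 7
7 9
2 8
1 2
1 9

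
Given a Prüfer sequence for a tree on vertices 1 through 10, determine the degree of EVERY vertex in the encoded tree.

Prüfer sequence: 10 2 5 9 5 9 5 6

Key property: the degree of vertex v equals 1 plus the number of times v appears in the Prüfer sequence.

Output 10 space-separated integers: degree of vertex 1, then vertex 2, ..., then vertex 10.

p_1 = 10: count[10] becomes 1
p_2 = 2: count[2] becomes 1
p_3 = 5: count[5] becomes 1
p_4 = 9: count[9] becomes 1
p_5 = 5: count[5] becomes 2
p_6 = 9: count[9] becomes 2
p_7 = 5: count[5] becomes 3
p_8 = 6: count[6] becomes 1
Degrees (1 + count): deg[1]=1+0=1, deg[2]=1+1=2, deg[3]=1+0=1, deg[4]=1+0=1, deg[5]=1+3=4, deg[6]=1+1=2, deg[7]=1+0=1, deg[8]=1+0=1, deg[9]=1+2=3, deg[10]=1+1=2

Answer: 1 2 1 1 4 2 1 1 3 2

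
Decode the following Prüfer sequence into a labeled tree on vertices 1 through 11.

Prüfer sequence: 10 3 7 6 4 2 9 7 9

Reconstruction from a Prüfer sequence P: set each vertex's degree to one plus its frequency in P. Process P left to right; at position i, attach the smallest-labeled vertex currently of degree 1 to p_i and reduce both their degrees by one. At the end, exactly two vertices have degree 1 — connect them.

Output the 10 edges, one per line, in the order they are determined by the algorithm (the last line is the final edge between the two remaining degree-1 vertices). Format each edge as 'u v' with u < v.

Initial degrees: {1:1, 2:2, 3:2, 4:2, 5:1, 6:2, 7:3, 8:1, 9:3, 10:2, 11:1}
Step 1: smallest deg-1 vertex = 1, p_1 = 10. Add edge {1,10}. Now deg[1]=0, deg[10]=1.
Step 2: smallest deg-1 vertex = 5, p_2 = 3. Add edge {3,5}. Now deg[5]=0, deg[3]=1.
Step 3: smallest deg-1 vertex = 3, p_3 = 7. Add edge {3,7}. Now deg[3]=0, deg[7]=2.
Step 4: smallest deg-1 vertex = 8, p_4 = 6. Add edge {6,8}. Now deg[8]=0, deg[6]=1.
Step 5: smallest deg-1 vertex = 6, p_5 = 4. Add edge {4,6}. Now deg[6]=0, deg[4]=1.
Step 6: smallest deg-1 vertex = 4, p_6 = 2. Add edge {2,4}. Now deg[4]=0, deg[2]=1.
Step 7: smallest deg-1 vertex = 2, p_7 = 9. Add edge {2,9}. Now deg[2]=0, deg[9]=2.
Step 8: smallest deg-1 vertex = 10, p_8 = 7. Add edge {7,10}. Now deg[10]=0, deg[7]=1.
Step 9: smallest deg-1 vertex = 7, p_9 = 9. Add edge {7,9}. Now deg[7]=0, deg[9]=1.
Final: two remaining deg-1 vertices are 9, 11. Add edge {9,11}.

Answer: 1 10
3 5
3 7
6 8
4 6
2 4
2 9
7 10
7 9
9 11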